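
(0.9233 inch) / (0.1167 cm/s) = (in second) 20.1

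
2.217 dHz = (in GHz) 2.217e-10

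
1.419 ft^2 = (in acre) 3.258e-05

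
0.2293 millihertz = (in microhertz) 229.3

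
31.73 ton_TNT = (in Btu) 1.258e+08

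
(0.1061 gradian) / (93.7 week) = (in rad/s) 2.941e-11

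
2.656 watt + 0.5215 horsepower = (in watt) 391.5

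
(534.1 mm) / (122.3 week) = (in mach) 2.121e-11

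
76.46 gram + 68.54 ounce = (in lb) 4.452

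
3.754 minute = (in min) 3.754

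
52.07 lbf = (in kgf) 23.62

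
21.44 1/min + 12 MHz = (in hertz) 1.2e+07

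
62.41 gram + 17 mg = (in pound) 0.1376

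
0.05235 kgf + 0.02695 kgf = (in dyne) 7.777e+04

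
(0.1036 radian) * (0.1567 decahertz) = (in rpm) 1.55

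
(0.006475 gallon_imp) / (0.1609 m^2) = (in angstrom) 1.829e+06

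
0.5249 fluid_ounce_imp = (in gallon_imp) 0.003281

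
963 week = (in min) 9.707e+06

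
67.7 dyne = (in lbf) 0.0001522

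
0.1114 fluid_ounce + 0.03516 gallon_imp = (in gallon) 0.0431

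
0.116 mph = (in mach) 0.0001523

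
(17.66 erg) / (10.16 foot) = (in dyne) 0.05703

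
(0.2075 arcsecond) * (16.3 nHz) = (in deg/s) 9.395e-13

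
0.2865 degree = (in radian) 0.005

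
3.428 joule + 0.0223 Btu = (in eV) 1.682e+20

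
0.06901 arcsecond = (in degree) 1.917e-05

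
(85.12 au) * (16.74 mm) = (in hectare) 2.132e+07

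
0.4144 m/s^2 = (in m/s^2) 0.4144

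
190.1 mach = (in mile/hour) 1.448e+05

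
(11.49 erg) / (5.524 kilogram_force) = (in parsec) 6.874e-25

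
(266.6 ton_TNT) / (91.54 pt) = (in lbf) 7.765e+12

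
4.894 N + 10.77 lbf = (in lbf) 11.87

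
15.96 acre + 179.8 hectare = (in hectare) 186.3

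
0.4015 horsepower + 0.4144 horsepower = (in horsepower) 0.8159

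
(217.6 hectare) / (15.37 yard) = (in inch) 6.096e+06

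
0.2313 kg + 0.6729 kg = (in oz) 31.89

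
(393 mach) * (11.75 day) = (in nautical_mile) 7.335e+07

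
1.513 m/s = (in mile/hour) 3.384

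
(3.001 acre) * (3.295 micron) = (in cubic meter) 0.04002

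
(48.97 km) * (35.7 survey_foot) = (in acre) 131.7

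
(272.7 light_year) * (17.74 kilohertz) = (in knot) 8.897e+22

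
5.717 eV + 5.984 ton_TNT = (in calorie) 5.984e+09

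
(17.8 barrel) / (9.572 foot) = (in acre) 0.0002397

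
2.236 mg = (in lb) 4.93e-06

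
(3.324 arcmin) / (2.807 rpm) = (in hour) 9.137e-07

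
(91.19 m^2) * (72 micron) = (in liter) 6.566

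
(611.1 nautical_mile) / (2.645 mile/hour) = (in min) 1.595e+04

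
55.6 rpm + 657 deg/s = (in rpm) 165.1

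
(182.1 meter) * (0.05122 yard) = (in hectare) 0.0008529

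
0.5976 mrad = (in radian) 0.0005976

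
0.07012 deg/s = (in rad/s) 0.001224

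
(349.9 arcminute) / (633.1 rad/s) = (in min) 2.679e-06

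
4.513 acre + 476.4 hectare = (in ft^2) 5.148e+07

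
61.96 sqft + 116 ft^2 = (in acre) 0.004085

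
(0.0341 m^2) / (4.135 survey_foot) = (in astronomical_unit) 1.809e-13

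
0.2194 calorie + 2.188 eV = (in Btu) 0.0008701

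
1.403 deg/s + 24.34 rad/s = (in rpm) 232.7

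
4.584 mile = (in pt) 2.091e+07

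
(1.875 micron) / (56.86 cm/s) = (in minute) 5.496e-08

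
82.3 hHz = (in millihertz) 8.23e+06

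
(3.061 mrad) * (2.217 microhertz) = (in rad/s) 6.786e-09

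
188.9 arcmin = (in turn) 0.008745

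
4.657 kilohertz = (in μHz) 4.657e+09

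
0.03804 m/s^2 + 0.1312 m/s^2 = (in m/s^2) 0.1692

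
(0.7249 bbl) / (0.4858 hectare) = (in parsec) 7.688e-22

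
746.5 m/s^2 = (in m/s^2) 746.5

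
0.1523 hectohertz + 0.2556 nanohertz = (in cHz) 1523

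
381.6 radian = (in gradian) 2.429e+04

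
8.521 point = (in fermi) 3.006e+12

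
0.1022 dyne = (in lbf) 2.298e-07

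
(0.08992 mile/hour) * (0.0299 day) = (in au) 6.942e-10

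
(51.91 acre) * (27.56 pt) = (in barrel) 1.285e+04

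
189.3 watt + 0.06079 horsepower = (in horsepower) 0.3146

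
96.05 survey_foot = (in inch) 1153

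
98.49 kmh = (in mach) 0.08035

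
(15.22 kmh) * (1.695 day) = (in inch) 2.438e+07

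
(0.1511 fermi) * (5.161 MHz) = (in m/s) 7.798e-10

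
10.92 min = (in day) 0.007583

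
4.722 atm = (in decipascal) 4.785e+06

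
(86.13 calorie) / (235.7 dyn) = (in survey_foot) 5.016e+05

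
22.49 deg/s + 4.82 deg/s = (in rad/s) 0.4766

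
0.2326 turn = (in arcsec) 3.014e+05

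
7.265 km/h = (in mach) 0.005927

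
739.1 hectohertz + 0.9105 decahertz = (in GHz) 7.392e-05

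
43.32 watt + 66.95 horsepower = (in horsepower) 67.01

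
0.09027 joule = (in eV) 5.634e+17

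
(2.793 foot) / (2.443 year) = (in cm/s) 1.105e-06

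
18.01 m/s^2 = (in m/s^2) 18.01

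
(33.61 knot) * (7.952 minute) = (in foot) 2.707e+04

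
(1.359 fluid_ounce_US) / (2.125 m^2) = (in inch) 0.0007446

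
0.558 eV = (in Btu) 8.474e-23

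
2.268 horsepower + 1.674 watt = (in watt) 1693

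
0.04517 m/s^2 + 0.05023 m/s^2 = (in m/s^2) 0.0954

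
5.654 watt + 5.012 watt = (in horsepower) 0.0143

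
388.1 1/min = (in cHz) 646.8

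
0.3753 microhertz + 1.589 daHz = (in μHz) 1.589e+07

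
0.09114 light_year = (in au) 5764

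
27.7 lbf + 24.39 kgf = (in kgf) 36.95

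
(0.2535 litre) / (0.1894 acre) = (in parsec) 1.072e-23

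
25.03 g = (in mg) 2.503e+04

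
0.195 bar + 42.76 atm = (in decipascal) 4.352e+07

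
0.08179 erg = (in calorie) 1.955e-09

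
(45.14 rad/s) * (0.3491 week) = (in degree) 5.461e+08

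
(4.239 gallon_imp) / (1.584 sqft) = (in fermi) 1.31e+14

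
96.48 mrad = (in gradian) 6.142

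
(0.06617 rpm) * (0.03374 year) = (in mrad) 7.373e+06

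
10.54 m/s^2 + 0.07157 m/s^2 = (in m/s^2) 10.61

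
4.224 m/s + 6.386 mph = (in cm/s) 707.9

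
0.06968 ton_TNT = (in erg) 2.915e+15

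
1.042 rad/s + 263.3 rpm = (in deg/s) 1640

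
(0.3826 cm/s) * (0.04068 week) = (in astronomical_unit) 6.292e-10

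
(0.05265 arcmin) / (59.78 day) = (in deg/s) 1.699e-10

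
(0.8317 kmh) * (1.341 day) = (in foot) 8.782e+04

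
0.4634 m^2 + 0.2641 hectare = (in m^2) 2641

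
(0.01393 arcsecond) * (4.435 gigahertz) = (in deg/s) 1.716e+04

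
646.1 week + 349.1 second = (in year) 12.39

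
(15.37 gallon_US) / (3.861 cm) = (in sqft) 16.22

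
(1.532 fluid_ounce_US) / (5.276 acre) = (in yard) 2.321e-09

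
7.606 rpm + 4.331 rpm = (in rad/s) 1.25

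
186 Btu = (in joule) 1.962e+05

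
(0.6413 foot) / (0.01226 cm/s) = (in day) 0.01845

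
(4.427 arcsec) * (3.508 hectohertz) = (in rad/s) 0.007529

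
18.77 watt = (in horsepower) 0.02517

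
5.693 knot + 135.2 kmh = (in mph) 90.56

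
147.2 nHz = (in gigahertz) 1.472e-16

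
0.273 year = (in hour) 2391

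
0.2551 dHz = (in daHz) 0.002551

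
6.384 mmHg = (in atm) 0.0084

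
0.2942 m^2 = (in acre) 7.27e-05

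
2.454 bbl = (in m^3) 0.3902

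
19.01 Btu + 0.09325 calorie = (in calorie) 4794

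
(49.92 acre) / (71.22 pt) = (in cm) 8.041e+08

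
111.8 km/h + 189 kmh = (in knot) 162.4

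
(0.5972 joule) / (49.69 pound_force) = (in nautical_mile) 1.459e-06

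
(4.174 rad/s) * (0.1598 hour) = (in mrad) 2.401e+06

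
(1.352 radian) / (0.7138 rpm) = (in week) 2.991e-05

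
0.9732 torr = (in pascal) 129.7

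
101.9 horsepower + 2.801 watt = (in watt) 7.599e+04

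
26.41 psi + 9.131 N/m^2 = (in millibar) 1821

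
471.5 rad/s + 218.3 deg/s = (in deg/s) 2.723e+04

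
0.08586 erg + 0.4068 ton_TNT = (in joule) 1.702e+09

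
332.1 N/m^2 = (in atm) 0.003278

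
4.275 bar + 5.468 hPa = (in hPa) 4280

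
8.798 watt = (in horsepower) 0.0118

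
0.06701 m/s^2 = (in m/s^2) 0.06701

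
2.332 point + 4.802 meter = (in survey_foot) 15.76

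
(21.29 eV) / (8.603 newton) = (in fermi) 0.0003965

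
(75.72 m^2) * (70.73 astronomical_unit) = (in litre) 8.012e+17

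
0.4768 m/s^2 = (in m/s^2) 0.4768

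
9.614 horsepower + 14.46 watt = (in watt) 7184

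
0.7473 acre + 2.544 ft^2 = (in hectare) 0.3024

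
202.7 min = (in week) 0.02011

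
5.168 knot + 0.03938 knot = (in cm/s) 267.9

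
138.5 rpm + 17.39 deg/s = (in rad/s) 14.81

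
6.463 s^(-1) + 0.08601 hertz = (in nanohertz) 6.549e+09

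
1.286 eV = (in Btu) 1.953e-22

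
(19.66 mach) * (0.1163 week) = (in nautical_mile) 2.542e+05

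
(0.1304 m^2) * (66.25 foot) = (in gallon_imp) 579.2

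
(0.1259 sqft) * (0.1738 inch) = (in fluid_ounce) 1.746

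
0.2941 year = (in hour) 2576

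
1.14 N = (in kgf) 0.1162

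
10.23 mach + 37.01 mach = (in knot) 3.127e+04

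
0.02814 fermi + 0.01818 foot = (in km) 5.541e-06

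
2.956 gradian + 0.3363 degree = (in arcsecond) 1.079e+04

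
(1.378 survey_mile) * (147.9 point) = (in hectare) 0.01157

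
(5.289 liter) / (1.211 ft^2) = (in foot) 0.1542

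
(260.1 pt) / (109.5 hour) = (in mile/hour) 5.207e-07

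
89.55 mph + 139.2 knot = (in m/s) 111.6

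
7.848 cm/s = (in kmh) 0.2825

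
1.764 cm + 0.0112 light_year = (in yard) 1.159e+14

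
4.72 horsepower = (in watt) 3520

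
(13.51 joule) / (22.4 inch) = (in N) 23.75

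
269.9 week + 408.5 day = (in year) 6.295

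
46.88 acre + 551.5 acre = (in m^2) 2.422e+06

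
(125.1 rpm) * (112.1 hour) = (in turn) 8.414e+05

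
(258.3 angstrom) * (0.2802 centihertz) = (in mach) 2.126e-13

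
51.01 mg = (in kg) 5.101e-05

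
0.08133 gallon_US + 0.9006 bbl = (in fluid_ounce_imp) 5050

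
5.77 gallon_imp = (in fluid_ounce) 887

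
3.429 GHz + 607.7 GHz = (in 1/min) 3.667e+13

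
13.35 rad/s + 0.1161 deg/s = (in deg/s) 765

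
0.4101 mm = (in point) 1.162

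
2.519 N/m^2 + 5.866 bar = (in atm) 5.789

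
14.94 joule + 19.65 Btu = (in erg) 2.075e+11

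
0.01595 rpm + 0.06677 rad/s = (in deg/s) 3.921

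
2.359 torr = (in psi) 0.04562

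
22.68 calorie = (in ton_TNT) 2.268e-08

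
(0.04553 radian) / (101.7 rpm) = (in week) 7.069e-09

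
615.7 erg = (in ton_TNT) 1.472e-14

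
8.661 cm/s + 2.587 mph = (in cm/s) 124.3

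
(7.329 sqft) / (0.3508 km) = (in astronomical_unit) 1.297e-14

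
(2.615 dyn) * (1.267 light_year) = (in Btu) 2.971e+08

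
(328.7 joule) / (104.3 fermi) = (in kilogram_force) 3.214e+14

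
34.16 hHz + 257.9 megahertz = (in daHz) 2.579e+07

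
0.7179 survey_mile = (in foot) 3791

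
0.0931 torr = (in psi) 0.0018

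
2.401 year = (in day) 876.4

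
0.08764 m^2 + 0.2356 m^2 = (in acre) 7.987e-05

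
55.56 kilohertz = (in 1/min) 3.334e+06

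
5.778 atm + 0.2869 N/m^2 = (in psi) 84.91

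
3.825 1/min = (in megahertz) 6.375e-08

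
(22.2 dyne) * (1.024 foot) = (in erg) 692.9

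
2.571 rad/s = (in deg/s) 147.3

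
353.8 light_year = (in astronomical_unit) 2.237e+07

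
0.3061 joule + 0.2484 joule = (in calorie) 0.1325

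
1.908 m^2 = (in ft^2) 20.54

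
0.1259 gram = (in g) 0.1259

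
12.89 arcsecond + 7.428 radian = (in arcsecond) 1.532e+06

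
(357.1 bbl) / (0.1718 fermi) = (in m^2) 3.305e+17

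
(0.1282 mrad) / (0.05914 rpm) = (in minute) 0.000345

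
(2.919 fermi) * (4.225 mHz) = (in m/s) 1.233e-17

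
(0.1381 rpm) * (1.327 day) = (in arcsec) 3.42e+08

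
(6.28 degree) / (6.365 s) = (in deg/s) 0.9866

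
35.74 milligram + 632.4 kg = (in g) 6.324e+05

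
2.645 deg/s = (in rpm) 0.4408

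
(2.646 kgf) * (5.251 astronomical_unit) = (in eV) 1.272e+32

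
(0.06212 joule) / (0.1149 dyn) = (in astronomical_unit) 3.614e-07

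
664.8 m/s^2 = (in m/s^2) 664.8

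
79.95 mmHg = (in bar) 0.1066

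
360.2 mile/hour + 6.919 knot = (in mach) 0.4834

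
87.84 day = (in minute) 1.265e+05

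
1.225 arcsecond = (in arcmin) 0.02042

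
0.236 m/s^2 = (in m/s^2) 0.236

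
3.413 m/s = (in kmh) 12.29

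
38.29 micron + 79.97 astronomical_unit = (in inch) 4.71e+14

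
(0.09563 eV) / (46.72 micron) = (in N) 3.279e-16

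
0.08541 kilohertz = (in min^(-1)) 5125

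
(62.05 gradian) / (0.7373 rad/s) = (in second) 1.322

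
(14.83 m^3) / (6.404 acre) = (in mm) 0.5722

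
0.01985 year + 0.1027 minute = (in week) 1.035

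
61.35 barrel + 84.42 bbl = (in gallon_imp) 5098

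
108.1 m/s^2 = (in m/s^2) 108.1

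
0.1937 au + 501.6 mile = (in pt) 8.214e+13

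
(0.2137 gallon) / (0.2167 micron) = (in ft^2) 4.018e+04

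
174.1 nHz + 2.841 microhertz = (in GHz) 3.015e-15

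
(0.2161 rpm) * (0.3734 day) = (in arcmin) 2.51e+06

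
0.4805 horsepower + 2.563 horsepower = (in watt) 2270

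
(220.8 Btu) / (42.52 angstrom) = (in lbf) 1.232e+13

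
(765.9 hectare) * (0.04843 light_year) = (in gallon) 9.27e+23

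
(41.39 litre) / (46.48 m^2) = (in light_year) 9.412e-20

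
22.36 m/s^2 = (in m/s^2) 22.36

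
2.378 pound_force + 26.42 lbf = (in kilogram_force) 13.06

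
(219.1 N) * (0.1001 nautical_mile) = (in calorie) 9708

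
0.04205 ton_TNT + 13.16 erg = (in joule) 1.759e+08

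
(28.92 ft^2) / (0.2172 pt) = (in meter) 3.506e+04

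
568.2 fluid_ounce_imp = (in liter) 16.14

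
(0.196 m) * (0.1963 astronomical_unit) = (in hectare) 5.756e+05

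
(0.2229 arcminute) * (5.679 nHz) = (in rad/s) 3.682e-13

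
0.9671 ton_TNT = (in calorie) 9.671e+08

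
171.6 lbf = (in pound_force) 171.6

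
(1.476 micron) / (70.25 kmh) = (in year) 2.398e-15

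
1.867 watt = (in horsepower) 0.002504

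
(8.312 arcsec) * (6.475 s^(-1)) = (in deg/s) 0.01495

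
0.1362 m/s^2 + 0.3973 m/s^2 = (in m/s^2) 0.5335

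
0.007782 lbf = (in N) 0.03462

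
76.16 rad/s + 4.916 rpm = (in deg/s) 4393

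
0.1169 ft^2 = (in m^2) 0.01086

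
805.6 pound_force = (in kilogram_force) 365.4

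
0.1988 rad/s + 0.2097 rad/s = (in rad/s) 0.4085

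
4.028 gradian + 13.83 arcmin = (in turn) 0.01071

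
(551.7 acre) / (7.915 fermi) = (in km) 2.821e+17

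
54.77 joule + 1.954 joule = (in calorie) 13.56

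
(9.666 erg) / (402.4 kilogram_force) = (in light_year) 2.589e-26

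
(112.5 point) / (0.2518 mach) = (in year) 1.468e-11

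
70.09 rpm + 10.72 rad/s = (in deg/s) 1035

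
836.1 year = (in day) 3.052e+05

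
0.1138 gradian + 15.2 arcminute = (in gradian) 0.3953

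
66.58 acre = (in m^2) 2.694e+05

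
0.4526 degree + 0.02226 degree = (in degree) 0.4749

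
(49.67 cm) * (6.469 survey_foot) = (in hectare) 9.794e-05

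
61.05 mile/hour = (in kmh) 98.25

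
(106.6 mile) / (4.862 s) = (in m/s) 3.529e+04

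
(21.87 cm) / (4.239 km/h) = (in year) 5.89e-09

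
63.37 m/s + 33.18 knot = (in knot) 156.4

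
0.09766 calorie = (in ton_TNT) 9.766e-11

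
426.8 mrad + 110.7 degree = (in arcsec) 4.866e+05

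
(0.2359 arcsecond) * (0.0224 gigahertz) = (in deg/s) 1468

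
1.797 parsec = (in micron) 5.545e+22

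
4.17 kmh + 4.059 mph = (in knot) 5.779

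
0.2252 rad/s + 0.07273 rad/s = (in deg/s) 17.07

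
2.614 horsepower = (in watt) 1949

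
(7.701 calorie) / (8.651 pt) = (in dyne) 1.056e+09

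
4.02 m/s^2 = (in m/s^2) 4.02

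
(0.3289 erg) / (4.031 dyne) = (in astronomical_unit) 5.454e-15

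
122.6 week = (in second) 7.415e+07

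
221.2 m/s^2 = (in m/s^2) 221.2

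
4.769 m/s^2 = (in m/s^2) 4.769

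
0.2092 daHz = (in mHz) 2092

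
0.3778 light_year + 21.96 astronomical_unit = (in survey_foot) 1.174e+16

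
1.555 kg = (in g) 1555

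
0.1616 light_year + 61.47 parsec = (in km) 1.898e+15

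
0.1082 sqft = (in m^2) 0.01005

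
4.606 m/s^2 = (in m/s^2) 4.606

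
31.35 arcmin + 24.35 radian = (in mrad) 2.436e+04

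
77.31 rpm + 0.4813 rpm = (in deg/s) 466.7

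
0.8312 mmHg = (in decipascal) 1108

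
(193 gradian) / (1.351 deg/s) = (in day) 0.001488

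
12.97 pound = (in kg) 5.883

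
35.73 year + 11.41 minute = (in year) 35.73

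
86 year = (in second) 2.712e+09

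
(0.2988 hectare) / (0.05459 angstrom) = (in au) 3659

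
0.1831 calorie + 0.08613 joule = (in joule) 0.8522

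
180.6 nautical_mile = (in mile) 207.8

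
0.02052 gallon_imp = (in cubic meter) 9.329e-05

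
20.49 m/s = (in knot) 39.83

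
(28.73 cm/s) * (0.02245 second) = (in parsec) 2.09e-19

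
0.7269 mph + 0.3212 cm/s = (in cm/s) 32.82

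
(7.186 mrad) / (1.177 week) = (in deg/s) 5.784e-07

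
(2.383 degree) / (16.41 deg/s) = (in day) 1.681e-06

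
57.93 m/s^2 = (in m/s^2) 57.93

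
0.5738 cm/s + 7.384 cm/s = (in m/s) 0.07958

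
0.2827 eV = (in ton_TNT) 1.083e-29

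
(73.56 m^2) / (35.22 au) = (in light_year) 1.476e-27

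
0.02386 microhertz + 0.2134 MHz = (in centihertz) 2.134e+07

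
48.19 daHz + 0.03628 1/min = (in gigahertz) 4.819e-07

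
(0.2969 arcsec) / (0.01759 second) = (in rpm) 0.0007814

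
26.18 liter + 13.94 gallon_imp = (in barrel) 0.5633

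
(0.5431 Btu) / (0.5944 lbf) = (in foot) 711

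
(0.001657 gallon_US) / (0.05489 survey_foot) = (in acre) 9.264e-08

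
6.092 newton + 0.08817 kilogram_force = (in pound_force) 1.564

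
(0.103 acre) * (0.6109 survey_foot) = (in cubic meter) 77.61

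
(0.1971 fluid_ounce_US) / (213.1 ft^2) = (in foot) 9.66e-07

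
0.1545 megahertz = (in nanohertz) 1.545e+14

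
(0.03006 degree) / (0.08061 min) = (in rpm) 0.001036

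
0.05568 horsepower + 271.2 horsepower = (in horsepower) 271.3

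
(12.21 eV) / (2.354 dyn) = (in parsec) 2.693e-30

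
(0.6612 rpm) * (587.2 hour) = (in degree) 8.386e+06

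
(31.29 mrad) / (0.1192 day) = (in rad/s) 3.038e-06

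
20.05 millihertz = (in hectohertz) 0.0002005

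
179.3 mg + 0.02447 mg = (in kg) 0.0001793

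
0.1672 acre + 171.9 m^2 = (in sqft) 9134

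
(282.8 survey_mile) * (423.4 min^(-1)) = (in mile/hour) 7.184e+06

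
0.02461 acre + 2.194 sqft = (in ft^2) 1074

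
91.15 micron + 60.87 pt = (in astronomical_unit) 1.442e-13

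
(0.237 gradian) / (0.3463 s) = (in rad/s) 0.01075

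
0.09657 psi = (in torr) 4.994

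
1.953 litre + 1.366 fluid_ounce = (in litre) 1.993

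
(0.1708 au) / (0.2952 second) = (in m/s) 8.656e+10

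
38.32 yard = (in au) 2.342e-10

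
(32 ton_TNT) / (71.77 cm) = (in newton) 1.866e+11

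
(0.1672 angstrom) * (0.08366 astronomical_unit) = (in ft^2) 2.252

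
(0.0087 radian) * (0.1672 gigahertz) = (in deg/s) 8.334e+07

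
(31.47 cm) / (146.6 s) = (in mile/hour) 0.004802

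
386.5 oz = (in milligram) 1.096e+07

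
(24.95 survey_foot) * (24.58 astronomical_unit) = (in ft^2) 3.01e+14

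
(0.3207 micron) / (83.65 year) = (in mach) 3.57e-19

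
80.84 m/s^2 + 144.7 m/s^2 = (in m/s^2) 225.5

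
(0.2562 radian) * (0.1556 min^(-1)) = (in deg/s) 0.03807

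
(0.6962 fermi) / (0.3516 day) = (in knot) 4.455e-20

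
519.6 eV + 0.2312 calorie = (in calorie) 0.2312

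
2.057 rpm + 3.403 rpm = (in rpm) 5.46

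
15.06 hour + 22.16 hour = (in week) 0.2215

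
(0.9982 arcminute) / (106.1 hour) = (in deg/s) 4.356e-08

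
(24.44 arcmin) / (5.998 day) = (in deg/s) 7.86e-07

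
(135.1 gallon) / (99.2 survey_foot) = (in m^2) 0.01691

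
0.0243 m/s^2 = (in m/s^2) 0.0243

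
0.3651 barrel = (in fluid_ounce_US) 1963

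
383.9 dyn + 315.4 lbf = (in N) 1403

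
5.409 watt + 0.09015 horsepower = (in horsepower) 0.0974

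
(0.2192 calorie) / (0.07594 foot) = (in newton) 39.62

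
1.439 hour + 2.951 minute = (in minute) 89.29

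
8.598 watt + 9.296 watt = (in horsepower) 0.024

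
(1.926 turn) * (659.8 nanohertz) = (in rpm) 7.625e-05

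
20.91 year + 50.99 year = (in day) 2.624e+04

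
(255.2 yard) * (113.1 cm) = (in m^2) 263.9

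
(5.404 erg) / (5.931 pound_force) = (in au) 1.369e-19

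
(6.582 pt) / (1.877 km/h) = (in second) 0.004453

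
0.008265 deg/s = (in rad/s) 0.0001443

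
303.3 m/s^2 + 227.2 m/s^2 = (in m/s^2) 530.5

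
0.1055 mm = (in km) 1.055e-07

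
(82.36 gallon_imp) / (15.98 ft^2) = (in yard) 0.2758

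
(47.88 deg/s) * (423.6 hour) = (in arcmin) 4.381e+09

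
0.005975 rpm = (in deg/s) 0.03585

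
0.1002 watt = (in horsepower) 0.0001344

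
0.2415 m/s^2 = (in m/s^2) 0.2415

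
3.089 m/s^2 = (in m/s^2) 3.089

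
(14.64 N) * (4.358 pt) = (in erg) 2.251e+05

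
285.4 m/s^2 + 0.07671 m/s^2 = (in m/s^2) 285.5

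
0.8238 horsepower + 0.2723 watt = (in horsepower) 0.8242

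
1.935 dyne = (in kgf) 1.973e-06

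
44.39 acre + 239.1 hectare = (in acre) 635.2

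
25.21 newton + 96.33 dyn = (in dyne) 2.521e+06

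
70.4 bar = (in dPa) 7.04e+07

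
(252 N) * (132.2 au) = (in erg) 4.984e+22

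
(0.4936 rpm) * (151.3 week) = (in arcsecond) 9.756e+11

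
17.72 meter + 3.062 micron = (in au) 1.185e-10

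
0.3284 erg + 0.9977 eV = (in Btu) 3.113e-11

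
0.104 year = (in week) 5.423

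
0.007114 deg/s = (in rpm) 0.001186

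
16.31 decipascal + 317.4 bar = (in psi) 4603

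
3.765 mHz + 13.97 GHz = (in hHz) 1.397e+08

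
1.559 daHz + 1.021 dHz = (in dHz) 156.9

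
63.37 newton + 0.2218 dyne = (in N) 63.37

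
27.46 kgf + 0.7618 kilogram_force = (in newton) 276.8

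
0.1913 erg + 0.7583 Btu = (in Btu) 0.7583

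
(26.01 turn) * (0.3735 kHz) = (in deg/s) 3.497e+06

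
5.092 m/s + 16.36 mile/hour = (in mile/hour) 27.75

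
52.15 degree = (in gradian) 57.94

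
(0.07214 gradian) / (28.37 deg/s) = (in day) 2.649e-08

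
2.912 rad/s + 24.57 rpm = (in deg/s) 314.3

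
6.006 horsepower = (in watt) 4479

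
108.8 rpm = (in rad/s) 11.39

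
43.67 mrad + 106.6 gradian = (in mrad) 1718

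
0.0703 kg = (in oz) 2.48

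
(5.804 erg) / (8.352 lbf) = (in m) 1.562e-08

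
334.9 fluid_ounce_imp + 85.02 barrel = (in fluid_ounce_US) 4.574e+05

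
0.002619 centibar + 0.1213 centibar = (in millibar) 1.239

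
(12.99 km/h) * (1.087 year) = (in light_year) 1.307e-08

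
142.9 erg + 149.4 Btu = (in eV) 9.838e+23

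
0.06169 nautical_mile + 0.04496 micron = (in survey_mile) 0.07099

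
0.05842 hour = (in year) 6.669e-06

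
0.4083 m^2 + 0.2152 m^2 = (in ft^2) 6.711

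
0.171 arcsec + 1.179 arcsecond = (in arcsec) 1.35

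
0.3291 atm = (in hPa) 333.5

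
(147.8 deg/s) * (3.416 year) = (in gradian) 1.769e+10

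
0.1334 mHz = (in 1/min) 0.008004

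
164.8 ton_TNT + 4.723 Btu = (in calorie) 1.648e+11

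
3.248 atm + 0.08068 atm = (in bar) 3.373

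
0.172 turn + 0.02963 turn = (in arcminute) 4355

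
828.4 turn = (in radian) 5205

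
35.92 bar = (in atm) 35.45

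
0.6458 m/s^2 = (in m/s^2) 0.6458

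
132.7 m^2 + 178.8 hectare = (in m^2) 1.788e+06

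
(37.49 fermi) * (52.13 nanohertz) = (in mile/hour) 4.372e-21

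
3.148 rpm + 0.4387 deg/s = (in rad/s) 0.3373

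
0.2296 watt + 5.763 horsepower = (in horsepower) 5.763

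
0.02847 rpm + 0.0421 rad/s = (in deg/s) 2.583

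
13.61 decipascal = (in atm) 1.343e-05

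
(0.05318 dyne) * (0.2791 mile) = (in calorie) 5.709e-05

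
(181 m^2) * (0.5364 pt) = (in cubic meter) 0.03425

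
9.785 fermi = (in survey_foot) 3.21e-14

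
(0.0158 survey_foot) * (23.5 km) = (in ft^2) 1218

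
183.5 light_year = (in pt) 4.921e+21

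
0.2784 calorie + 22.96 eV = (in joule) 1.165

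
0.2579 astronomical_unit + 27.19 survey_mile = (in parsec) 1.25e-06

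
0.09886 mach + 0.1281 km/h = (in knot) 65.5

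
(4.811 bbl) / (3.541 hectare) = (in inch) 0.0008504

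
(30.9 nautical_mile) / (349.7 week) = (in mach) 7.946e-07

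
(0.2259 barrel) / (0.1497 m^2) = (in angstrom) 2.399e+09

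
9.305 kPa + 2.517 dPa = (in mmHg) 69.8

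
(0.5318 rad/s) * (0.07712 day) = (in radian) 3543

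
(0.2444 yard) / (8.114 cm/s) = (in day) 3.188e-05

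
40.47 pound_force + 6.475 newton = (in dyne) 1.865e+07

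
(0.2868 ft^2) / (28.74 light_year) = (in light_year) 1.036e-35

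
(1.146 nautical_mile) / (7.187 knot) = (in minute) 9.567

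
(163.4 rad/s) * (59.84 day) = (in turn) 1.345e+08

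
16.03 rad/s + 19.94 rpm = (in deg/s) 1038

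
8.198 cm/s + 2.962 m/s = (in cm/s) 304.4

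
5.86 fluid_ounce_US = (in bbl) 0.00109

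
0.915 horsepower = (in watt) 682.3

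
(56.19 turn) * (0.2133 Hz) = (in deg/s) 4315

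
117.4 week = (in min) 1.183e+06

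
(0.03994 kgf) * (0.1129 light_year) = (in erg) 4.184e+21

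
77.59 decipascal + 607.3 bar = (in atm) 599.4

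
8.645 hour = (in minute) 518.7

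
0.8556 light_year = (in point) 2.295e+19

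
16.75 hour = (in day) 0.6979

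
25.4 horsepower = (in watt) 1.894e+04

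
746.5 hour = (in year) 0.08522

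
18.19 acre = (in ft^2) 7.924e+05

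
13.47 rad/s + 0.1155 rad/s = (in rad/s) 13.59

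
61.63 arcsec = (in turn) 4.755e-05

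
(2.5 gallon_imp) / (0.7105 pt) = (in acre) 0.0112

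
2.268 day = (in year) 0.006214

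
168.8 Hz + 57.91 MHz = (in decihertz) 5.791e+08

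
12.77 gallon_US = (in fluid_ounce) 1635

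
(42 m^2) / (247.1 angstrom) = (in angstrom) 1.7e+19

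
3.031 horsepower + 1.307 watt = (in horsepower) 3.033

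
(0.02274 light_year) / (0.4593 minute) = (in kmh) 2.81e+13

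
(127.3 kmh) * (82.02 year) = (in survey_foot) 3.001e+11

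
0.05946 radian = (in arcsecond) 1.226e+04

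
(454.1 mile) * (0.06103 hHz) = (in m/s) 4.46e+06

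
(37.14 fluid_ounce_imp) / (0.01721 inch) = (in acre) 0.0005965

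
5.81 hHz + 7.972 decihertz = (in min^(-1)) 3.491e+04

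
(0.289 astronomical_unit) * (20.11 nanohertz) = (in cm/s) 8.694e+04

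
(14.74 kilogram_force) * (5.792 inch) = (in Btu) 0.02016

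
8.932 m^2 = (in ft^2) 96.14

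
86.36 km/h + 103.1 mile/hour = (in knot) 136.2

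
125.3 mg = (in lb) 0.0002762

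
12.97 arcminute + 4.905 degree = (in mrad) 89.38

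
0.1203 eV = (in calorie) 4.607e-21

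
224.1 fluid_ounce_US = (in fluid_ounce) 224.1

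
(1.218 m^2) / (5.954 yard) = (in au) 1.495e-12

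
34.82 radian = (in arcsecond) 7.182e+06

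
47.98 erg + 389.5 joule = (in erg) 3.895e+09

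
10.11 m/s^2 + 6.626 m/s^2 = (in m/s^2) 16.74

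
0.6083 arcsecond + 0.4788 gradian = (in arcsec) 1552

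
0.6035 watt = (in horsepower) 0.0008093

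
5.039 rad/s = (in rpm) 48.12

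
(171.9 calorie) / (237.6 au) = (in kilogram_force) 2.063e-12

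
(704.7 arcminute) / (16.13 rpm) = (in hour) 3.371e-05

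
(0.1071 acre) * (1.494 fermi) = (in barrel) 4.073e-12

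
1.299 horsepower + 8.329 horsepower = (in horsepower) 9.628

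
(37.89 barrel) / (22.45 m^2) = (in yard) 0.2935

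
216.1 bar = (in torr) 1.621e+05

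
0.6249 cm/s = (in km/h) 0.0225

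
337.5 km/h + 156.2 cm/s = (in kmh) 343.1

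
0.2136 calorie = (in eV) 5.578e+18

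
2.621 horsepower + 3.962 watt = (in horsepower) 2.626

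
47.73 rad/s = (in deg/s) 2735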